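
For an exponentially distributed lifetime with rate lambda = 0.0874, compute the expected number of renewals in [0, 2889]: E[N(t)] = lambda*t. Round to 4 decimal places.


lambda = 0.0874
t = 2889
E[N(t)] = lambda * t
E[N(t)] = 0.0874 * 2889
E[N(t)] = 252.4986

252.4986


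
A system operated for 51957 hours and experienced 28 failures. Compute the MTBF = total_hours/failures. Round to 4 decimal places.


total_hours = 51957
failures = 28
MTBF = 51957 / 28
MTBF = 1855.6071

1855.6071


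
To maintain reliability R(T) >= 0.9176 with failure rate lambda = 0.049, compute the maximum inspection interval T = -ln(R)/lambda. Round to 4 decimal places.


R_target = 0.9176
lambda = 0.049
-ln(0.9176) = 0.086
T = 0.086 / 0.049
T = 1.755

1.755


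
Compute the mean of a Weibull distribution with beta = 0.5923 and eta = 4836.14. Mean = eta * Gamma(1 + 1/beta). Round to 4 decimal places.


beta = 0.5923, eta = 4836.14
1/beta = 1.6883
1 + 1/beta = 2.6883
Gamma(2.6883) = 1.5304
Mean = 4836.14 * 1.5304
Mean = 7401.4235

7401.4235


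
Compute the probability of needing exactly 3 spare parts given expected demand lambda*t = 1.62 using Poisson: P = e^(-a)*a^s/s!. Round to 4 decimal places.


a = 1.62, s = 3
e^(-a) = e^(-1.62) = 0.1979
a^s = 1.62^3 = 4.2515
s! = 6
P = 0.1979 * 4.2515 / 6
P = 0.1402

0.1402


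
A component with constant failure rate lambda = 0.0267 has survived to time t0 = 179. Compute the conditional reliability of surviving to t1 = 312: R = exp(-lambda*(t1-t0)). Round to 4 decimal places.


lambda = 0.0267
t0 = 179, t1 = 312
t1 - t0 = 133
lambda * (t1-t0) = 0.0267 * 133 = 3.5511
R = exp(-3.5511)
R = 0.0287

0.0287


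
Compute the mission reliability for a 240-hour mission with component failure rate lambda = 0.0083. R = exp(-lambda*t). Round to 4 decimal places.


lambda = 0.0083
mission_time = 240
lambda * t = 0.0083 * 240 = 1.992
R = exp(-1.992)
R = 0.1364

0.1364


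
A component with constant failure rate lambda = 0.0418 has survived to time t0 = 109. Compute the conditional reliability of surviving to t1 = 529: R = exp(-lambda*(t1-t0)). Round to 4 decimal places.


lambda = 0.0418
t0 = 109, t1 = 529
t1 - t0 = 420
lambda * (t1-t0) = 0.0418 * 420 = 17.556
R = exp(-17.556)
R = 0.0

0.0


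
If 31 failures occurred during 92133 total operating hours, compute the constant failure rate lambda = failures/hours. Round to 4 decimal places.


failures = 31
total_hours = 92133
lambda = 31 / 92133
lambda = 0.0003

0.0003


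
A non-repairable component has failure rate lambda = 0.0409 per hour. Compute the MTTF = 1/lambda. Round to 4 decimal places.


lambda = 0.0409
MTTF = 1 / 0.0409
MTTF = 24.4499

24.4499


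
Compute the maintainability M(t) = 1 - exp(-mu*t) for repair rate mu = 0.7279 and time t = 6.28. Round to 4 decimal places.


mu = 0.7279, t = 6.28
mu * t = 0.7279 * 6.28 = 4.5712
exp(-4.5712) = 0.0103
M(t) = 1 - 0.0103
M(t) = 0.9897

0.9897


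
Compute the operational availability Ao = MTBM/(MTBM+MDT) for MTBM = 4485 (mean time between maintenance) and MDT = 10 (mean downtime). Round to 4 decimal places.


MTBM = 4485
MDT = 10
MTBM + MDT = 4495
Ao = 4485 / 4495
Ao = 0.9978

0.9978


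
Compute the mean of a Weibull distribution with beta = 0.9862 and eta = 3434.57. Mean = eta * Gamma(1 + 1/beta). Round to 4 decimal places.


beta = 0.9862, eta = 3434.57
1/beta = 1.014
1 + 1/beta = 2.014
Gamma(2.014) = 1.006
Mean = 3434.57 * 1.006
Mean = 3455.1669

3455.1669


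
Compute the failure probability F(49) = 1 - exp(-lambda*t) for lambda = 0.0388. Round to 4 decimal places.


lambda = 0.0388, t = 49
lambda * t = 1.9012
exp(-1.9012) = 0.1494
F(t) = 1 - 0.1494
F(t) = 0.8506

0.8506


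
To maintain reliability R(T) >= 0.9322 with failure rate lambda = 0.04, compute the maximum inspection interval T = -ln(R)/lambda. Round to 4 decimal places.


R_target = 0.9322
lambda = 0.04
-ln(0.9322) = 0.0702
T = 0.0702 / 0.04
T = 1.7552

1.7552


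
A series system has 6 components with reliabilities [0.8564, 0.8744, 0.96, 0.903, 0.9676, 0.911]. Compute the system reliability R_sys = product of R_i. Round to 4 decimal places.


Components: [0.8564, 0.8744, 0.96, 0.903, 0.9676, 0.911]
After component 1 (R=0.8564): product = 0.8564
After component 2 (R=0.8744): product = 0.7488
After component 3 (R=0.96): product = 0.7189
After component 4 (R=0.903): product = 0.6492
After component 5 (R=0.9676): product = 0.6281
After component 6 (R=0.911): product = 0.5722
R_sys = 0.5722

0.5722


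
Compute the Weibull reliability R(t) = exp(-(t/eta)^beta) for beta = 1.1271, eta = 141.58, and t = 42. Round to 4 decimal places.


beta = 1.1271, eta = 141.58, t = 42
t/eta = 42 / 141.58 = 0.2967
(t/eta)^beta = 0.2967^1.1271 = 0.2542
R(t) = exp(-0.2542)
R(t) = 0.7755

0.7755


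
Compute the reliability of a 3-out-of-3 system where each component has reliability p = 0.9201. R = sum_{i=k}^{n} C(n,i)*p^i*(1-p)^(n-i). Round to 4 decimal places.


k = 3, n = 3, p = 0.9201
i=3: C(3,3)=1 * 0.9201^3 * 0.0799^0 = 0.7789
R = sum of terms = 0.7789

0.7789


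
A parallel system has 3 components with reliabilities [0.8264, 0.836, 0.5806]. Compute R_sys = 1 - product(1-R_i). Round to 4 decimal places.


Components: [0.8264, 0.836, 0.5806]
(1 - 0.8264) = 0.1736, running product = 0.1736
(1 - 0.836) = 0.164, running product = 0.0285
(1 - 0.5806) = 0.4194, running product = 0.0119
Product of (1-R_i) = 0.0119
R_sys = 1 - 0.0119 = 0.9881

0.9881


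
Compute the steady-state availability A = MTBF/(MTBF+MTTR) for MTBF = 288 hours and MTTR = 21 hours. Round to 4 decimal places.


MTBF = 288
MTTR = 21
MTBF + MTTR = 309
A = 288 / 309
A = 0.932

0.932


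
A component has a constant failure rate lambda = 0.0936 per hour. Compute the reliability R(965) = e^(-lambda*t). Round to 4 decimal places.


lambda = 0.0936
t = 965
lambda * t = 90.324
R(t) = e^(-90.324)
R(t) = 0.0

0.0


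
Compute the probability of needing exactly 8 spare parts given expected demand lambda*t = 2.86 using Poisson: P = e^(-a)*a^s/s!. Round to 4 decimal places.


a = 2.86, s = 8
e^(-a) = e^(-2.86) = 0.0573
a^s = 2.86^8 = 4476.3936
s! = 40320
P = 0.0573 * 4476.3936 / 40320
P = 0.0064

0.0064


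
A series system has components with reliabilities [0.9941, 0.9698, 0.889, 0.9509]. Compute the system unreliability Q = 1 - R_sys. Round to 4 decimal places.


Components: [0.9941, 0.9698, 0.889, 0.9509]
After component 1: product = 0.9941
After component 2: product = 0.9641
After component 3: product = 0.8571
After component 4: product = 0.815
R_sys = 0.815
Q = 1 - 0.815 = 0.185

0.185


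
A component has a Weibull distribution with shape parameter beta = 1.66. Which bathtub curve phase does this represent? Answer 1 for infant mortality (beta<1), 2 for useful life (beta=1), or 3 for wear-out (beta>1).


beta = 1.66
Compare beta to 1:
beta < 1 => infant mortality (phase 1)
beta = 1 => useful life (phase 2)
beta > 1 => wear-out (phase 3)
Since beta = 1.66, this is wear-out (increasing failure rate)
Phase = 3

3


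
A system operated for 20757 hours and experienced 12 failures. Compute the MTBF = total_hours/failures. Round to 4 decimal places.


total_hours = 20757
failures = 12
MTBF = 20757 / 12
MTBF = 1729.75

1729.75


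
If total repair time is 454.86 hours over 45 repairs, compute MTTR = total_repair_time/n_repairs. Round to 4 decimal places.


total_repair_time = 454.86
n_repairs = 45
MTTR = 454.86 / 45
MTTR = 10.108

10.108


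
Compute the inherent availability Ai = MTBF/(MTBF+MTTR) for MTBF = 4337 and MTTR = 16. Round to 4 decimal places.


MTBF = 4337
MTTR = 16
MTBF + MTTR = 4353
Ai = 4337 / 4353
Ai = 0.9963

0.9963


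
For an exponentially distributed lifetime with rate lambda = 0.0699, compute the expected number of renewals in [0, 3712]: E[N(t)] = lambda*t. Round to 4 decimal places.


lambda = 0.0699
t = 3712
E[N(t)] = lambda * t
E[N(t)] = 0.0699 * 3712
E[N(t)] = 259.4688

259.4688


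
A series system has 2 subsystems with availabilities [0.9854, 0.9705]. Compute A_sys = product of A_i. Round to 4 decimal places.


Subsystems: [0.9854, 0.9705]
After subsystem 1 (A=0.9854): product = 0.9854
After subsystem 2 (A=0.9705): product = 0.9563
A_sys = 0.9563

0.9563


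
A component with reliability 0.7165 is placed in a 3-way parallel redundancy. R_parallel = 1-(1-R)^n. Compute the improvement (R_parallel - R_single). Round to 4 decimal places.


R_single = 0.7165, n = 3
1 - R_single = 0.2835
(1 - R_single)^n = 0.2835^3 = 0.0228
R_parallel = 1 - 0.0228 = 0.9772
Improvement = 0.9772 - 0.7165
Improvement = 0.2607

0.2607


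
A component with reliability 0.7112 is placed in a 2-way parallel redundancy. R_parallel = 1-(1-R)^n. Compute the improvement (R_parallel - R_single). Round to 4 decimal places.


R_single = 0.7112, n = 2
1 - R_single = 0.2888
(1 - R_single)^n = 0.2888^2 = 0.0834
R_parallel = 1 - 0.0834 = 0.9166
Improvement = 0.9166 - 0.7112
Improvement = 0.2054

0.2054


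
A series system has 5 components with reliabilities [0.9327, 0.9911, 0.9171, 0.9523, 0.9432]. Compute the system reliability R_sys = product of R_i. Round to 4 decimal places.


Components: [0.9327, 0.9911, 0.9171, 0.9523, 0.9432]
After component 1 (R=0.9327): product = 0.9327
After component 2 (R=0.9911): product = 0.9244
After component 3 (R=0.9171): product = 0.8478
After component 4 (R=0.9523): product = 0.8073
After component 5 (R=0.9432): product = 0.7615
R_sys = 0.7615

0.7615


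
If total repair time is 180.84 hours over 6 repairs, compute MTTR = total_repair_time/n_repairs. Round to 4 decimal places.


total_repair_time = 180.84
n_repairs = 6
MTTR = 180.84 / 6
MTTR = 30.14

30.14


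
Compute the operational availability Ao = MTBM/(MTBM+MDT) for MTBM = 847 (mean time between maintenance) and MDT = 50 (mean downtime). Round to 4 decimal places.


MTBM = 847
MDT = 50
MTBM + MDT = 897
Ao = 847 / 897
Ao = 0.9443

0.9443


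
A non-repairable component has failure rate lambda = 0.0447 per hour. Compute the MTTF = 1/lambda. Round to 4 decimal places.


lambda = 0.0447
MTTF = 1 / 0.0447
MTTF = 22.3714

22.3714


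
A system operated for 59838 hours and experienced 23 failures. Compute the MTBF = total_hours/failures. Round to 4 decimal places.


total_hours = 59838
failures = 23
MTBF = 59838 / 23
MTBF = 2601.6522

2601.6522


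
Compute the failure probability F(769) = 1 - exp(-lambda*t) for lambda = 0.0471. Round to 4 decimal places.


lambda = 0.0471, t = 769
lambda * t = 36.2199
exp(-36.2199) = 0.0
F(t) = 1 - 0.0
F(t) = 1.0

1.0


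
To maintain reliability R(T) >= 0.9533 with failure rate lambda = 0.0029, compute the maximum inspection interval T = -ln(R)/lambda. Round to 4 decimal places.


R_target = 0.9533
lambda = 0.0029
-ln(0.9533) = 0.0478
T = 0.0478 / 0.0029
T = 16.4916

16.4916


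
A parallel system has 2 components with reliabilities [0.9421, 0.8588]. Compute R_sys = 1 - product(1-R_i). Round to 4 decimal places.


Components: [0.9421, 0.8588]
(1 - 0.9421) = 0.0579, running product = 0.0579
(1 - 0.8588) = 0.1412, running product = 0.0082
Product of (1-R_i) = 0.0082
R_sys = 1 - 0.0082 = 0.9918

0.9918


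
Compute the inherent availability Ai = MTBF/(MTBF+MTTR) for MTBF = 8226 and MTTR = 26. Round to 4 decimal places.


MTBF = 8226
MTTR = 26
MTBF + MTTR = 8252
Ai = 8226 / 8252
Ai = 0.9968

0.9968


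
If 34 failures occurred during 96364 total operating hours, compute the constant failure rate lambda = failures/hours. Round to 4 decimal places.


failures = 34
total_hours = 96364
lambda = 34 / 96364
lambda = 0.0004

0.0004


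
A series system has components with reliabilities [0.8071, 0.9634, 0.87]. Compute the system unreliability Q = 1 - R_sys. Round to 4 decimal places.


Components: [0.8071, 0.9634, 0.87]
After component 1: product = 0.8071
After component 2: product = 0.7776
After component 3: product = 0.6765
R_sys = 0.6765
Q = 1 - 0.6765 = 0.3235

0.3235


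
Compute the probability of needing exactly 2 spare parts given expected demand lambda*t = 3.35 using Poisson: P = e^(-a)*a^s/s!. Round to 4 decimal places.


a = 3.35, s = 2
e^(-a) = e^(-3.35) = 0.0351
a^s = 3.35^2 = 11.2225
s! = 2
P = 0.0351 * 11.2225 / 2
P = 0.1969

0.1969


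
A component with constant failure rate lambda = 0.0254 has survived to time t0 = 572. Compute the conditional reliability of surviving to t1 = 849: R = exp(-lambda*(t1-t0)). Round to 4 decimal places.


lambda = 0.0254
t0 = 572, t1 = 849
t1 - t0 = 277
lambda * (t1-t0) = 0.0254 * 277 = 7.0358
R = exp(-7.0358)
R = 0.0009

0.0009


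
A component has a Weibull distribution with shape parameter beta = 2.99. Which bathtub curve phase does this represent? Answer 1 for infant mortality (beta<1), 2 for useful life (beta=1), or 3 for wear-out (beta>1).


beta = 2.99
Compare beta to 1:
beta < 1 => infant mortality (phase 1)
beta = 1 => useful life (phase 2)
beta > 1 => wear-out (phase 3)
Since beta = 2.99, this is wear-out (increasing failure rate)
Phase = 3

3


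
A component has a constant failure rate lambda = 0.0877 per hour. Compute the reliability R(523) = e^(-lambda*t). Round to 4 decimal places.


lambda = 0.0877
t = 523
lambda * t = 45.8671
R(t) = e^(-45.8671)
R(t) = 0.0

0.0


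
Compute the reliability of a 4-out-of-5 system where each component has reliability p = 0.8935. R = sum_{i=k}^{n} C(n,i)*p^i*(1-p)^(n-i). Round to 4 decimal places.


k = 4, n = 5, p = 0.8935
i=4: C(5,4)=5 * 0.8935^4 * 0.1065^1 = 0.3394
i=5: C(5,5)=1 * 0.8935^5 * 0.1065^0 = 0.5695
R = sum of terms = 0.9089

0.9089


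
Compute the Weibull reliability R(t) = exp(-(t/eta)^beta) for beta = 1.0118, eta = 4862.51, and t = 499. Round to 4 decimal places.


beta = 1.0118, eta = 4862.51, t = 499
t/eta = 499 / 4862.51 = 0.1026
(t/eta)^beta = 0.1026^1.0118 = 0.0999
R(t) = exp(-0.0999)
R(t) = 0.9049

0.9049


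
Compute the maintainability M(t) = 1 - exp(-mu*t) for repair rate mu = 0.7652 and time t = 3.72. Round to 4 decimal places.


mu = 0.7652, t = 3.72
mu * t = 0.7652 * 3.72 = 2.8465
exp(-2.8465) = 0.058
M(t) = 1 - 0.058
M(t) = 0.942

0.942


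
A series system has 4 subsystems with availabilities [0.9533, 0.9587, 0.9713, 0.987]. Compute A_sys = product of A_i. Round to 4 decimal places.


Subsystems: [0.9533, 0.9587, 0.9713, 0.987]
After subsystem 1 (A=0.9533): product = 0.9533
After subsystem 2 (A=0.9587): product = 0.9139
After subsystem 3 (A=0.9713): product = 0.8877
After subsystem 4 (A=0.987): product = 0.8762
A_sys = 0.8762

0.8762


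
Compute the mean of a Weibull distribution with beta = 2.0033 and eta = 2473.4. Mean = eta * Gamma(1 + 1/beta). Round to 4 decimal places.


beta = 2.0033, eta = 2473.4
1/beta = 0.4992
1 + 1/beta = 1.4992
Gamma(1.4992) = 0.8862
Mean = 2473.4 * 0.8862
Mean = 2191.9285

2191.9285


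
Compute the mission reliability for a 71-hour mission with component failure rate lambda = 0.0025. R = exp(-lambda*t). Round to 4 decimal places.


lambda = 0.0025
mission_time = 71
lambda * t = 0.0025 * 71 = 0.1775
R = exp(-0.1775)
R = 0.8374

0.8374


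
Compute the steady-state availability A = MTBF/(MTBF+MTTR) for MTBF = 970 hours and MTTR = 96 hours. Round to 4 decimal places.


MTBF = 970
MTTR = 96
MTBF + MTTR = 1066
A = 970 / 1066
A = 0.9099

0.9099


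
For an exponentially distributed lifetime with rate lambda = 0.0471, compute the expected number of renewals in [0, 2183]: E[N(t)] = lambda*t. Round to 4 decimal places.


lambda = 0.0471
t = 2183
E[N(t)] = lambda * t
E[N(t)] = 0.0471 * 2183
E[N(t)] = 102.8193

102.8193


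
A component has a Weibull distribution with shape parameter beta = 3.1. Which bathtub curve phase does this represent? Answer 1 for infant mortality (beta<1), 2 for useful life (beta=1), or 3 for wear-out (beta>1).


beta = 3.1
Compare beta to 1:
beta < 1 => infant mortality (phase 1)
beta = 1 => useful life (phase 2)
beta > 1 => wear-out (phase 3)
Since beta = 3.1, this is wear-out (increasing failure rate)
Phase = 3

3


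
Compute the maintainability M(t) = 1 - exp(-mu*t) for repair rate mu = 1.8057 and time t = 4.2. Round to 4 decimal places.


mu = 1.8057, t = 4.2
mu * t = 1.8057 * 4.2 = 7.5839
exp(-7.5839) = 0.0005
M(t) = 1 - 0.0005
M(t) = 0.9995

0.9995


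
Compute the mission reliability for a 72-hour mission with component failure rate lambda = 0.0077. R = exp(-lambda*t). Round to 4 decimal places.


lambda = 0.0077
mission_time = 72
lambda * t = 0.0077 * 72 = 0.5544
R = exp(-0.5544)
R = 0.5744

0.5744


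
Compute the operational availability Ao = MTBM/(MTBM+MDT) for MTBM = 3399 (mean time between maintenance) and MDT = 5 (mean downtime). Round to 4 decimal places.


MTBM = 3399
MDT = 5
MTBM + MDT = 3404
Ao = 3399 / 3404
Ao = 0.9985

0.9985


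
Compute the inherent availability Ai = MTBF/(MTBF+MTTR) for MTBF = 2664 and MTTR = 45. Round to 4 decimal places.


MTBF = 2664
MTTR = 45
MTBF + MTTR = 2709
Ai = 2664 / 2709
Ai = 0.9834

0.9834


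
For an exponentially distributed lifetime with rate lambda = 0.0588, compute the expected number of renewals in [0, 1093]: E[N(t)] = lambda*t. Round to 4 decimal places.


lambda = 0.0588
t = 1093
E[N(t)] = lambda * t
E[N(t)] = 0.0588 * 1093
E[N(t)] = 64.2684

64.2684


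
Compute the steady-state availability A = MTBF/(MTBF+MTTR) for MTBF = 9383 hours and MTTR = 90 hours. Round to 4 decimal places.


MTBF = 9383
MTTR = 90
MTBF + MTTR = 9473
A = 9383 / 9473
A = 0.9905

0.9905


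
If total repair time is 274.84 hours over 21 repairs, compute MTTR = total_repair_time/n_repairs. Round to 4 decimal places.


total_repair_time = 274.84
n_repairs = 21
MTTR = 274.84 / 21
MTTR = 13.0876

13.0876


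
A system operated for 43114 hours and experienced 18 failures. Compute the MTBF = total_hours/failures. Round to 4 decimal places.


total_hours = 43114
failures = 18
MTBF = 43114 / 18
MTBF = 2395.2222

2395.2222


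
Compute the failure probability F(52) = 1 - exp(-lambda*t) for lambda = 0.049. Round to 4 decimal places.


lambda = 0.049, t = 52
lambda * t = 2.548
exp(-2.548) = 0.0782
F(t) = 1 - 0.0782
F(t) = 0.9218

0.9218


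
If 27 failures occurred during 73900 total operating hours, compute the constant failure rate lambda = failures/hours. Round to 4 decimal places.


failures = 27
total_hours = 73900
lambda = 27 / 73900
lambda = 0.0004

0.0004


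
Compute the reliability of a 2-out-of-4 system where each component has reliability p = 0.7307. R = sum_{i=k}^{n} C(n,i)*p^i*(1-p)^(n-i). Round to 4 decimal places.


k = 2, n = 4, p = 0.7307
i=2: C(4,2)=6 * 0.7307^2 * 0.2693^2 = 0.2323
i=3: C(4,3)=4 * 0.7307^3 * 0.2693^1 = 0.4203
i=4: C(4,4)=1 * 0.7307^4 * 0.2693^0 = 0.2851
R = sum of terms = 0.9377

0.9377


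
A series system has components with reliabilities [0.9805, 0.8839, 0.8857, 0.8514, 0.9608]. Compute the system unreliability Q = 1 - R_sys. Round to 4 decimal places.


Components: [0.9805, 0.8839, 0.8857, 0.8514, 0.9608]
After component 1: product = 0.9805
After component 2: product = 0.8667
After component 3: product = 0.7676
After component 4: product = 0.6535
After component 5: product = 0.6279
R_sys = 0.6279
Q = 1 - 0.6279 = 0.3721

0.3721


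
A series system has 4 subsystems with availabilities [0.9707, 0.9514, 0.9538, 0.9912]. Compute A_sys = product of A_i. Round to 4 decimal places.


Subsystems: [0.9707, 0.9514, 0.9538, 0.9912]
After subsystem 1 (A=0.9707): product = 0.9707
After subsystem 2 (A=0.9514): product = 0.9235
After subsystem 3 (A=0.9538): product = 0.8809
After subsystem 4 (A=0.9912): product = 0.8731
A_sys = 0.8731

0.8731


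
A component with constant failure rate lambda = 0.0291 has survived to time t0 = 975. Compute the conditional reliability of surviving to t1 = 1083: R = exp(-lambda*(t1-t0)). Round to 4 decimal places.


lambda = 0.0291
t0 = 975, t1 = 1083
t1 - t0 = 108
lambda * (t1-t0) = 0.0291 * 108 = 3.1428
R = exp(-3.1428)
R = 0.0432

0.0432


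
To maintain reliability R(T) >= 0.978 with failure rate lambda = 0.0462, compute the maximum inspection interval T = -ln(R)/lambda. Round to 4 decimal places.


R_target = 0.978
lambda = 0.0462
-ln(0.978) = 0.0222
T = 0.0222 / 0.0462
T = 0.4815

0.4815


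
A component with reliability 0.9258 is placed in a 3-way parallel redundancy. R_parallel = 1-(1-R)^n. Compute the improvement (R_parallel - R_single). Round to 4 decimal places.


R_single = 0.9258, n = 3
1 - R_single = 0.0742
(1 - R_single)^n = 0.0742^3 = 0.0004
R_parallel = 1 - 0.0004 = 0.9996
Improvement = 0.9996 - 0.9258
Improvement = 0.0738

0.0738


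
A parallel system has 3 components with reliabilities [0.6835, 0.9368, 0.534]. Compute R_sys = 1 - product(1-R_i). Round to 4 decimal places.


Components: [0.6835, 0.9368, 0.534]
(1 - 0.6835) = 0.3165, running product = 0.3165
(1 - 0.9368) = 0.0632, running product = 0.02
(1 - 0.534) = 0.466, running product = 0.0093
Product of (1-R_i) = 0.0093
R_sys = 1 - 0.0093 = 0.9907

0.9907


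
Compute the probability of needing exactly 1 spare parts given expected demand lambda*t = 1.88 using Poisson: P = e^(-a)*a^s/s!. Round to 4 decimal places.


a = 1.88, s = 1
e^(-a) = e^(-1.88) = 0.1526
a^s = 1.88^1 = 1.88
s! = 1
P = 0.1526 * 1.88 / 1
P = 0.2869

0.2869


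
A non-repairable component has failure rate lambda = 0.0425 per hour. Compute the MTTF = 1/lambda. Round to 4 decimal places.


lambda = 0.0425
MTTF = 1 / 0.0425
MTTF = 23.5294

23.5294


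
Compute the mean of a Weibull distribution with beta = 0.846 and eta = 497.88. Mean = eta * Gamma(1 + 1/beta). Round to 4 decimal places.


beta = 0.846, eta = 497.88
1/beta = 1.182
1 + 1/beta = 2.182
Gamma(2.182) = 1.0912
Mean = 497.88 * 1.0912
Mean = 543.2774

543.2774


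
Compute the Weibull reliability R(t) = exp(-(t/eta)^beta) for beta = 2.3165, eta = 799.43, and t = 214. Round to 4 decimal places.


beta = 2.3165, eta = 799.43, t = 214
t/eta = 214 / 799.43 = 0.2677
(t/eta)^beta = 0.2677^2.3165 = 0.0472
R(t) = exp(-0.0472)
R(t) = 0.9539

0.9539


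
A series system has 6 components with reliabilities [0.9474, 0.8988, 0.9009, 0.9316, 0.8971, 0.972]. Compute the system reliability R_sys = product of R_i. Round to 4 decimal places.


Components: [0.9474, 0.8988, 0.9009, 0.9316, 0.8971, 0.972]
After component 1 (R=0.9474): product = 0.9474
After component 2 (R=0.8988): product = 0.8515
After component 3 (R=0.9009): product = 0.7671
After component 4 (R=0.9316): product = 0.7147
After component 5 (R=0.8971): product = 0.6411
After component 6 (R=0.972): product = 0.6232
R_sys = 0.6232

0.6232


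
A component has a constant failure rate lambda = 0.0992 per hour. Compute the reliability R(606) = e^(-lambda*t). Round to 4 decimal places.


lambda = 0.0992
t = 606
lambda * t = 60.1152
R(t) = e^(-60.1152)
R(t) = 0.0

0.0


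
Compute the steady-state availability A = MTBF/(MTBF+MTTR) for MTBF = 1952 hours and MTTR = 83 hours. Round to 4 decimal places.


MTBF = 1952
MTTR = 83
MTBF + MTTR = 2035
A = 1952 / 2035
A = 0.9592

0.9592


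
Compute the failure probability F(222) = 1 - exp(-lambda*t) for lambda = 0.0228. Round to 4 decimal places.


lambda = 0.0228, t = 222
lambda * t = 5.0616
exp(-5.0616) = 0.0063
F(t) = 1 - 0.0063
F(t) = 0.9937

0.9937


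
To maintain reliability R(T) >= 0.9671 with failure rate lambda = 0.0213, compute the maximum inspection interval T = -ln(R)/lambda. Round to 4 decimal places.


R_target = 0.9671
lambda = 0.0213
-ln(0.9671) = 0.0335
T = 0.0335 / 0.0213
T = 1.5706

1.5706


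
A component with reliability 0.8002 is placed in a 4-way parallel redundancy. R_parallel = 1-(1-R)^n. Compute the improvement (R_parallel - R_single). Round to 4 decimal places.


R_single = 0.8002, n = 4
1 - R_single = 0.1998
(1 - R_single)^n = 0.1998^4 = 0.0016
R_parallel = 1 - 0.0016 = 0.9984
Improvement = 0.9984 - 0.8002
Improvement = 0.1982

0.1982


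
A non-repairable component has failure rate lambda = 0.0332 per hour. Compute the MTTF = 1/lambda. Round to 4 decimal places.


lambda = 0.0332
MTTF = 1 / 0.0332
MTTF = 30.1205

30.1205


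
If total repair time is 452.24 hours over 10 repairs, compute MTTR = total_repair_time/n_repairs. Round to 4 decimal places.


total_repair_time = 452.24
n_repairs = 10
MTTR = 452.24 / 10
MTTR = 45.224

45.224


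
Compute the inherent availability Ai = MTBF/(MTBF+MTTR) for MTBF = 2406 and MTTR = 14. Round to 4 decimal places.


MTBF = 2406
MTTR = 14
MTBF + MTTR = 2420
Ai = 2406 / 2420
Ai = 0.9942

0.9942


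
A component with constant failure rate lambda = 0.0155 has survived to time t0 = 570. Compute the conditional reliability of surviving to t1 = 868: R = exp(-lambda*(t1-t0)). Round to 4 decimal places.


lambda = 0.0155
t0 = 570, t1 = 868
t1 - t0 = 298
lambda * (t1-t0) = 0.0155 * 298 = 4.619
R = exp(-4.619)
R = 0.0099

0.0099


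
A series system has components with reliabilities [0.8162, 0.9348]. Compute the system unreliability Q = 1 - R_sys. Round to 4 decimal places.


Components: [0.8162, 0.9348]
After component 1: product = 0.8162
After component 2: product = 0.763
R_sys = 0.763
Q = 1 - 0.763 = 0.237

0.237


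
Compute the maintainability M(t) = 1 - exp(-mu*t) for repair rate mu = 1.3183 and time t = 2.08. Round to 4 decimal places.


mu = 1.3183, t = 2.08
mu * t = 1.3183 * 2.08 = 2.7421
exp(-2.7421) = 0.0644
M(t) = 1 - 0.0644
M(t) = 0.9356

0.9356


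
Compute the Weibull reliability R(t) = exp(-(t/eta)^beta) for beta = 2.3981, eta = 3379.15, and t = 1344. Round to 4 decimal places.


beta = 2.3981, eta = 3379.15, t = 1344
t/eta = 1344 / 3379.15 = 0.3977
(t/eta)^beta = 0.3977^2.3981 = 0.1096
R(t) = exp(-0.1096)
R(t) = 0.8962

0.8962


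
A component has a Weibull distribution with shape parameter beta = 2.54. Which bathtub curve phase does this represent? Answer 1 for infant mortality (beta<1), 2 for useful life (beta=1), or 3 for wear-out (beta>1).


beta = 2.54
Compare beta to 1:
beta < 1 => infant mortality (phase 1)
beta = 1 => useful life (phase 2)
beta > 1 => wear-out (phase 3)
Since beta = 2.54, this is wear-out (increasing failure rate)
Phase = 3

3


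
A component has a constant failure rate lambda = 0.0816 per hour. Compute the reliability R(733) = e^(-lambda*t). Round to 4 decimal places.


lambda = 0.0816
t = 733
lambda * t = 59.8128
R(t) = e^(-59.8128)
R(t) = 0.0

0.0


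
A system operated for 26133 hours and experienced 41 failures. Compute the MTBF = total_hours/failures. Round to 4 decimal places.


total_hours = 26133
failures = 41
MTBF = 26133 / 41
MTBF = 637.3902

637.3902


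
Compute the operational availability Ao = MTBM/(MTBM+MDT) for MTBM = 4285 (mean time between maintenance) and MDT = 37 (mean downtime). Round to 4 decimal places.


MTBM = 4285
MDT = 37
MTBM + MDT = 4322
Ao = 4285 / 4322
Ao = 0.9914

0.9914


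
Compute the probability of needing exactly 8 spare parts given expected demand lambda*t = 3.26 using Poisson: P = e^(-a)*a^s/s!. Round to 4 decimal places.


a = 3.26, s = 8
e^(-a) = e^(-3.26) = 0.0384
a^s = 3.26^8 = 12756.7722
s! = 40320
P = 0.0384 * 12756.7722 / 40320
P = 0.0121

0.0121


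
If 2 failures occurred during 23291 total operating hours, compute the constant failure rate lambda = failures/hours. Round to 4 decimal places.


failures = 2
total_hours = 23291
lambda = 2 / 23291
lambda = 0.0001

0.0001


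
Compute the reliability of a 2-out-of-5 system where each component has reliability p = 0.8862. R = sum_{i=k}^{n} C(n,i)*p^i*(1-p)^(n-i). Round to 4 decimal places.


k = 2, n = 5, p = 0.8862
i=2: C(5,2)=10 * 0.8862^2 * 0.1138^3 = 0.0116
i=3: C(5,3)=10 * 0.8862^3 * 0.1138^2 = 0.0901
i=4: C(5,4)=5 * 0.8862^4 * 0.1138^1 = 0.3509
i=5: C(5,5)=1 * 0.8862^5 * 0.1138^0 = 0.5466
R = sum of terms = 0.9992

0.9992


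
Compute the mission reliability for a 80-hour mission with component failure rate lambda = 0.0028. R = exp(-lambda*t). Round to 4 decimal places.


lambda = 0.0028
mission_time = 80
lambda * t = 0.0028 * 80 = 0.224
R = exp(-0.224)
R = 0.7993

0.7993


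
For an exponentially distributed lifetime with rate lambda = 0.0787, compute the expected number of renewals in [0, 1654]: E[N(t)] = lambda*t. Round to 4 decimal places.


lambda = 0.0787
t = 1654
E[N(t)] = lambda * t
E[N(t)] = 0.0787 * 1654
E[N(t)] = 130.1698

130.1698


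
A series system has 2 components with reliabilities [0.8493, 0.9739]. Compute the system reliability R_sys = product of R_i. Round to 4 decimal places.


Components: [0.8493, 0.9739]
After component 1 (R=0.8493): product = 0.8493
After component 2 (R=0.9739): product = 0.8271
R_sys = 0.8271

0.8271


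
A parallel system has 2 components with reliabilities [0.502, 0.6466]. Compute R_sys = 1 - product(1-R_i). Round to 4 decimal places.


Components: [0.502, 0.6466]
(1 - 0.502) = 0.498, running product = 0.498
(1 - 0.6466) = 0.3534, running product = 0.176
Product of (1-R_i) = 0.176
R_sys = 1 - 0.176 = 0.824

0.824


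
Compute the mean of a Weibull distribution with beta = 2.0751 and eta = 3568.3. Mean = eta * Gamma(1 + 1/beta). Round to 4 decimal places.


beta = 2.0751, eta = 3568.3
1/beta = 0.4819
1 + 1/beta = 1.4819
Gamma(1.4819) = 0.8858
Mean = 3568.3 * 0.8858
Mean = 3160.7224

3160.7224


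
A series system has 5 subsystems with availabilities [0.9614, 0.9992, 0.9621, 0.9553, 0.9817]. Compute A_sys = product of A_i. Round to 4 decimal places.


Subsystems: [0.9614, 0.9992, 0.9621, 0.9553, 0.9817]
After subsystem 1 (A=0.9614): product = 0.9614
After subsystem 2 (A=0.9992): product = 0.9606
After subsystem 3 (A=0.9621): product = 0.9242
After subsystem 4 (A=0.9553): product = 0.8829
After subsystem 5 (A=0.9817): product = 0.8668
A_sys = 0.8668

0.8668


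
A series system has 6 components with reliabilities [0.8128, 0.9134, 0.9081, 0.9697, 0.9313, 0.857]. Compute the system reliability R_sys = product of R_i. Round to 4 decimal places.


Components: [0.8128, 0.9134, 0.9081, 0.9697, 0.9313, 0.857]
After component 1 (R=0.8128): product = 0.8128
After component 2 (R=0.9134): product = 0.7424
After component 3 (R=0.9081): product = 0.6742
After component 4 (R=0.9697): product = 0.6538
After component 5 (R=0.9313): product = 0.6088
After component 6 (R=0.857): product = 0.5218
R_sys = 0.5218

0.5218


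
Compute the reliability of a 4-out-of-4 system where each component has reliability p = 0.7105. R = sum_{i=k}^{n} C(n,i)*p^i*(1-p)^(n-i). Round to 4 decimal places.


k = 4, n = 4, p = 0.7105
i=4: C(4,4)=1 * 0.7105^4 * 0.2895^0 = 0.2548
R = sum of terms = 0.2548

0.2548


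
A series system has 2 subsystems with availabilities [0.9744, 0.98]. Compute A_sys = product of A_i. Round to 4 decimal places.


Subsystems: [0.9744, 0.98]
After subsystem 1 (A=0.9744): product = 0.9744
After subsystem 2 (A=0.98): product = 0.9549
A_sys = 0.9549

0.9549


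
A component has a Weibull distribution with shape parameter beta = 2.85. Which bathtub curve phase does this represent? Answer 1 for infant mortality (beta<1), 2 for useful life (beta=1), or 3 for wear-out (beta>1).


beta = 2.85
Compare beta to 1:
beta < 1 => infant mortality (phase 1)
beta = 1 => useful life (phase 2)
beta > 1 => wear-out (phase 3)
Since beta = 2.85, this is wear-out (increasing failure rate)
Phase = 3

3


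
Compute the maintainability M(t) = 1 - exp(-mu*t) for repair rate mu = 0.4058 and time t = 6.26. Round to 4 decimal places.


mu = 0.4058, t = 6.26
mu * t = 0.4058 * 6.26 = 2.5403
exp(-2.5403) = 0.0788
M(t) = 1 - 0.0788
M(t) = 0.9212

0.9212


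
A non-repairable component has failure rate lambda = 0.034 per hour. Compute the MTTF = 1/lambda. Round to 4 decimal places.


lambda = 0.034
MTTF = 1 / 0.034
MTTF = 29.4118

29.4118


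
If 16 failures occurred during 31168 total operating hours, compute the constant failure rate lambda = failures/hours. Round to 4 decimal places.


failures = 16
total_hours = 31168
lambda = 16 / 31168
lambda = 0.0005

0.0005


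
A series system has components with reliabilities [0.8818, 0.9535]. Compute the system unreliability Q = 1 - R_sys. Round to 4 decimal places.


Components: [0.8818, 0.9535]
After component 1: product = 0.8818
After component 2: product = 0.8408
R_sys = 0.8408
Q = 1 - 0.8408 = 0.1592

0.1592


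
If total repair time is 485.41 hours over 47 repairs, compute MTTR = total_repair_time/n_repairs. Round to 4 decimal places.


total_repair_time = 485.41
n_repairs = 47
MTTR = 485.41 / 47
MTTR = 10.3279

10.3279


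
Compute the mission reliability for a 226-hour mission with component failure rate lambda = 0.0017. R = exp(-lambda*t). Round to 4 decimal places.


lambda = 0.0017
mission_time = 226
lambda * t = 0.0017 * 226 = 0.3842
R = exp(-0.3842)
R = 0.681

0.681


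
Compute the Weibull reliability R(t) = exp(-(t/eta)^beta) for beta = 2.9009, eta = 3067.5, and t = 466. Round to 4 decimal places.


beta = 2.9009, eta = 3067.5, t = 466
t/eta = 466 / 3067.5 = 0.1519
(t/eta)^beta = 0.1519^2.9009 = 0.0042
R(t) = exp(-0.0042)
R(t) = 0.9958

0.9958


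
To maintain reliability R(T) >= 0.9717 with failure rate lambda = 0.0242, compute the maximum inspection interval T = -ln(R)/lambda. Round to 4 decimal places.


R_target = 0.9717
lambda = 0.0242
-ln(0.9717) = 0.0287
T = 0.0287 / 0.0242
T = 1.1863

1.1863


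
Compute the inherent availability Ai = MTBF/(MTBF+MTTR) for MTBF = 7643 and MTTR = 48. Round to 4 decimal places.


MTBF = 7643
MTTR = 48
MTBF + MTTR = 7691
Ai = 7643 / 7691
Ai = 0.9938

0.9938


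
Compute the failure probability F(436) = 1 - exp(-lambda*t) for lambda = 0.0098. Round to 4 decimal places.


lambda = 0.0098, t = 436
lambda * t = 4.2728
exp(-4.2728) = 0.0139
F(t) = 1 - 0.0139
F(t) = 0.9861

0.9861


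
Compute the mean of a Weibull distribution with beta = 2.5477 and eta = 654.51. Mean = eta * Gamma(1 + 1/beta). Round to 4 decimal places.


beta = 2.5477, eta = 654.51
1/beta = 0.3925
1 + 1/beta = 1.3925
Gamma(1.3925) = 0.8877
Mean = 654.51 * 0.8877
Mean = 581.0068

581.0068


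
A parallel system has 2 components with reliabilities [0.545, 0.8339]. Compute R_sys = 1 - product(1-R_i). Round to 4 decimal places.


Components: [0.545, 0.8339]
(1 - 0.545) = 0.455, running product = 0.455
(1 - 0.8339) = 0.1661, running product = 0.0756
Product of (1-R_i) = 0.0756
R_sys = 1 - 0.0756 = 0.9244

0.9244


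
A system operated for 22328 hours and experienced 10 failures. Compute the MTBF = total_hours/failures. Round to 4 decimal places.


total_hours = 22328
failures = 10
MTBF = 22328 / 10
MTBF = 2232.8

2232.8


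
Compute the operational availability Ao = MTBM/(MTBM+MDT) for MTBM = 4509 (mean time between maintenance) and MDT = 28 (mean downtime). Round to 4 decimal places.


MTBM = 4509
MDT = 28
MTBM + MDT = 4537
Ao = 4509 / 4537
Ao = 0.9938

0.9938


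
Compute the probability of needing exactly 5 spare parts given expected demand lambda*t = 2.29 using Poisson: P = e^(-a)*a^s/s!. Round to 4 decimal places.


a = 2.29, s = 5
e^(-a) = e^(-2.29) = 0.1013
a^s = 2.29^5 = 62.9763
s! = 120
P = 0.1013 * 62.9763 / 120
P = 0.0531

0.0531


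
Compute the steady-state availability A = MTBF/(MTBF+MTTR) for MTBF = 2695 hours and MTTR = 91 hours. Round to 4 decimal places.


MTBF = 2695
MTTR = 91
MTBF + MTTR = 2786
A = 2695 / 2786
A = 0.9673

0.9673


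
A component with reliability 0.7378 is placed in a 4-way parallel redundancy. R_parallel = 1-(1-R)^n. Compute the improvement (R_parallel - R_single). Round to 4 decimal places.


R_single = 0.7378, n = 4
1 - R_single = 0.2622
(1 - R_single)^n = 0.2622^4 = 0.0047
R_parallel = 1 - 0.0047 = 0.9953
Improvement = 0.9953 - 0.7378
Improvement = 0.2575

0.2575


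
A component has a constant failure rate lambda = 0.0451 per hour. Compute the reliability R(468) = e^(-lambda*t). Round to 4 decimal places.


lambda = 0.0451
t = 468
lambda * t = 21.1068
R(t) = e^(-21.1068)
R(t) = 0.0

0.0


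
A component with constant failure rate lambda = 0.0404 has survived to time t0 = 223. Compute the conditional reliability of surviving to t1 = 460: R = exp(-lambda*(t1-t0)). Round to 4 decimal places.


lambda = 0.0404
t0 = 223, t1 = 460
t1 - t0 = 237
lambda * (t1-t0) = 0.0404 * 237 = 9.5748
R = exp(-9.5748)
R = 0.0001

0.0001


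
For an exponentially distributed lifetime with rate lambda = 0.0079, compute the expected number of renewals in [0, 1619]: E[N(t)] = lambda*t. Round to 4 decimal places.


lambda = 0.0079
t = 1619
E[N(t)] = lambda * t
E[N(t)] = 0.0079 * 1619
E[N(t)] = 12.7901

12.7901


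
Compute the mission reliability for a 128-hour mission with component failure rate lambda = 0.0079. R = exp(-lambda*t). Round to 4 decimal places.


lambda = 0.0079
mission_time = 128
lambda * t = 0.0079 * 128 = 1.0112
R = exp(-1.0112)
R = 0.3638

0.3638


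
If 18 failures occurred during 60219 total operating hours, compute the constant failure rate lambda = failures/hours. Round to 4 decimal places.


failures = 18
total_hours = 60219
lambda = 18 / 60219
lambda = 0.0003

0.0003


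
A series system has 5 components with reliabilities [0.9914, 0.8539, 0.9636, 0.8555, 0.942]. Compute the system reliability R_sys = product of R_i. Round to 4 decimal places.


Components: [0.9914, 0.8539, 0.9636, 0.8555, 0.942]
After component 1 (R=0.9914): product = 0.9914
After component 2 (R=0.8539): product = 0.8466
After component 3 (R=0.9636): product = 0.8157
After component 4 (R=0.8555): product = 0.6979
After component 5 (R=0.942): product = 0.6574
R_sys = 0.6574

0.6574


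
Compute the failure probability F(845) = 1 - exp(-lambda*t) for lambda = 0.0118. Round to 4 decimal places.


lambda = 0.0118, t = 845
lambda * t = 9.971
exp(-9.971) = 0.0
F(t) = 1 - 0.0
F(t) = 1.0

1.0


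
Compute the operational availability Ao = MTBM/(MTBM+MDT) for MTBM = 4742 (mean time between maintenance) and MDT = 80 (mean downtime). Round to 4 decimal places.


MTBM = 4742
MDT = 80
MTBM + MDT = 4822
Ao = 4742 / 4822
Ao = 0.9834

0.9834


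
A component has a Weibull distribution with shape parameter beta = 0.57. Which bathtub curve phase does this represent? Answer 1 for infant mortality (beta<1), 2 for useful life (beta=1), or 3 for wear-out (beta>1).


beta = 0.57
Compare beta to 1:
beta < 1 => infant mortality (phase 1)
beta = 1 => useful life (phase 2)
beta > 1 => wear-out (phase 3)
Since beta = 0.57, this is infant mortality (decreasing failure rate)
Phase = 1

1


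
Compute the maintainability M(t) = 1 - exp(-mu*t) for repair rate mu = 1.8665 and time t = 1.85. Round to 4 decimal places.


mu = 1.8665, t = 1.85
mu * t = 1.8665 * 1.85 = 3.453
exp(-3.453) = 0.0316
M(t) = 1 - 0.0316
M(t) = 0.9684

0.9684


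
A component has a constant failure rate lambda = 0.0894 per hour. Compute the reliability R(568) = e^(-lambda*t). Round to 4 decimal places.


lambda = 0.0894
t = 568
lambda * t = 50.7792
R(t) = e^(-50.7792)
R(t) = 0.0

0.0


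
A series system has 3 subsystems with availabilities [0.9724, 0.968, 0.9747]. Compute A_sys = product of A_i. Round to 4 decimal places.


Subsystems: [0.9724, 0.968, 0.9747]
After subsystem 1 (A=0.9724): product = 0.9724
After subsystem 2 (A=0.968): product = 0.9413
After subsystem 3 (A=0.9747): product = 0.9175
A_sys = 0.9175

0.9175


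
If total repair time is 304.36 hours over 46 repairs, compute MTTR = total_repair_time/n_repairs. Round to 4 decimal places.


total_repair_time = 304.36
n_repairs = 46
MTTR = 304.36 / 46
MTTR = 6.6165

6.6165


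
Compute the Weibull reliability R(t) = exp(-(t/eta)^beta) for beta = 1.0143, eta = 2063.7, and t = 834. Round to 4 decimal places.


beta = 1.0143, eta = 2063.7, t = 834
t/eta = 834 / 2063.7 = 0.4041
(t/eta)^beta = 0.4041^1.0143 = 0.3989
R(t) = exp(-0.3989)
R(t) = 0.671

0.671
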